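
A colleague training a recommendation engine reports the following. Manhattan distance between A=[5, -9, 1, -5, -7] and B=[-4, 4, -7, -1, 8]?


d = |5+ 4| + |-9-4| + |1+ 7| + |-5+ 1| + |-7-8|
  = 9 + 13 + 8 + 4 + 15
  = 49

49


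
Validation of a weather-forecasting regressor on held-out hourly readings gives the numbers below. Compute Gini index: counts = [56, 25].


Probabilities: [56/81, 25/81] ≈ [0.6914, 0.3086]
Σpᵢ² = (3136 + 625)/81² = 3761/6561
Gini = 1 - Σpᵢ² = 1 - 3761/6561 = 0.4268

0.4268


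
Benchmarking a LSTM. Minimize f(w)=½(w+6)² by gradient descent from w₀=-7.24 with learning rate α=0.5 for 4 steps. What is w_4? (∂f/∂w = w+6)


step 1: grad = -7.24+6 = -1.24; w = -7.24 - 0.5·(-1.24) = -6.62
step 2: grad = -6.62+6 = -0.62; w = -6.62 - 0.5·(-0.62) = -6.31
step 3: grad = -6.31+6 = -0.31; w = -6.31 - 0.5·(-0.31) = -6.155
step 4: grad = -6.155+6 = -0.155; w = -6.155 - 0.5·(-0.155) = -6.0775

-6.0775


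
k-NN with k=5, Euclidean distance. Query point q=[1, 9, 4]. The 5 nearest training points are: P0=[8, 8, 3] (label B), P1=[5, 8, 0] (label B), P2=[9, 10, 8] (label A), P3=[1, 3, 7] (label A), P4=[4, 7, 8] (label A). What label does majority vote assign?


d(q,P0) = 7.1414  (label B)
d(q,P1) = 5.7446  (label B)
d(q,P2) = 9.0  (label A)
d(q,P3) = 6.7082  (label A)
d(q,P4) = 5.3852  (label A)
Votes: A=3, B=2
Majority → A

A


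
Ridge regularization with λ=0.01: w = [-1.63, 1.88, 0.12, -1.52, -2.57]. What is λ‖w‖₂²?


‖w‖₂² = (-1.63)² + (1.88)² + (0.12)² + (-1.52)² + (-2.57)²
     = 2.6569 + 3.5344 + 0.0144 + 2.3104 + 6.6049
     = 15.121
λ·‖w‖₂² = 0.01·15.121 = 0.15121

0.15121


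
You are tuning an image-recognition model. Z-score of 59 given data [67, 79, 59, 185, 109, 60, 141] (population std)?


μ = 100, σ = 44.3976
z = (59 - 100)/44.3976 = -0.9235

-0.9235


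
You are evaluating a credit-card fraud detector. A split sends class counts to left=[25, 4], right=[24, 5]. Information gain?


Parent = [49, 9], H_parent = 0.6226
H_left = 0.5788 (n=29), H_right = 0.6632 (n=29)
H_children = (29/58)·0.5788 + (29/58)·0.6632 = 0.621
IG = 0.6226 - 0.621 = 0.0016

0.0016


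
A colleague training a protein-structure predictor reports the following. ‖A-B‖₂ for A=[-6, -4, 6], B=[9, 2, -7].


d = √((-6-9)² + (-4-2)² + (6+ 7)²)
  = √(225 + 36 + 169)
  = √430 = 20.7364

20.7364


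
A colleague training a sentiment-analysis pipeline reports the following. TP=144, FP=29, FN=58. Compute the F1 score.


Precision = 144/173 = 0.8324
Recall = 144/202 = 0.7129
F1 = 2·P·R/(P+R) = 2·TP/(2·TP+FP+FN) = 288/(288+29+58) = 288/375 = 0.768

0.768


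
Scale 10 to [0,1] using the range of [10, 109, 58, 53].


min=10, max=109
(10-10)/(109-10) = 0/99 = 0.0

0.0


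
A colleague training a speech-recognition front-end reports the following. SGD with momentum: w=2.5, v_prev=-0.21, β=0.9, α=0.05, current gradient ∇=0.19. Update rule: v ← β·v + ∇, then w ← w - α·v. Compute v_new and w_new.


v_new = 0.9·-0.21 + 0.19 = -0.189 + 0.19 = 0.001
w_new = 2.5 - 0.05·0.001 = 2.5 - 0.00005 = 2.49995

v_new=0.001, w_new=2.49995


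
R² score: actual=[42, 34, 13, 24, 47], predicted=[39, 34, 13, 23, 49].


ȳ = 32
SS_res = Σ(y-ŷ)² = 14
SS_tot = Σ(y-ȳ)² = 754
R² = 1 - SS_res/SS_tot = 1 - 0.0186 = 0.9814

0.9814


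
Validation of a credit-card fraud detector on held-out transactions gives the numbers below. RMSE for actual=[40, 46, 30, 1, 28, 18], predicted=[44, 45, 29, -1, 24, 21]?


MSE = 47/6 = 7.8333
RMSE = √(47/6) = 2.7988

2.7988


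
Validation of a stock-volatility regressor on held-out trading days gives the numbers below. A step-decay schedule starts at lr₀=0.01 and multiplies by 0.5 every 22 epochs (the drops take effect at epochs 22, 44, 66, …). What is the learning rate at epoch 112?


n_drops = ⌊112/22⌋ = 5
lr = 0.01·0.5^5 = 0.01·0.03125 = 0.0003125

0.0003125


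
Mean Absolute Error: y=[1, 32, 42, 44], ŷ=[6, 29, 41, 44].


Absolute errors: |1-6|=5, |32-29|=3, |42-41|=1, |44-44|=0
Sum = 9
MAE = 9/4 = 9/4

9/4


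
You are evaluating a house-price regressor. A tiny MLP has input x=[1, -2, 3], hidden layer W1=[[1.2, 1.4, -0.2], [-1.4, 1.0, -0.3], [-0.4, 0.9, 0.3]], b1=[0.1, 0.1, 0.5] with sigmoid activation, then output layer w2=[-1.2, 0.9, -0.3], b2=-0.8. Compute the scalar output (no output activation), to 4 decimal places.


z1[0] = (1.2)·(1) + (1.4)·(-2) + (-0.2)·(3) + 0.1 = -2.1
z1[1] = (-1.4)·(1) + (1.0)·(-2) + (-0.3)·(3) + 0.1 = -4.2
z1[2] = (-0.4)·(1) + (0.9)·(-2) + (0.3)·(3) + 0.5 = -0.8
h = sigmoid(z1) = [0.1091, 0.0148, 0.31]
output = (-1.2)·(0.1091) + (0.9)·(0.0148) + (-0.3)·(0.31) - 0.8 = -1.0106

-1.0106


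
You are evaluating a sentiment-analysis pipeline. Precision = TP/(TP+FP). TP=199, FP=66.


Precision = TP/(TP+FP)
= 199/(199+66)
= 199/265 = 75.09%

75.09%


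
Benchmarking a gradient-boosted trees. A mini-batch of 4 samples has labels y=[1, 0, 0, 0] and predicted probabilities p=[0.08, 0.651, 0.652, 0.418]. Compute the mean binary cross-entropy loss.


L[0] = -ln(0.08) = 2.5257
L[1] = -ln(1-0.651) = -ln(0.349) = 1.0527
L[2] = -ln(1-0.652) = -ln(0.348) = 1.0556
L[3] = -ln(1-0.418) = -ln(0.582) = 0.5413
mean = (2.5257 + 1.0527 + 1.0556 + 0.5413)/4 = 1.2938

1.2938


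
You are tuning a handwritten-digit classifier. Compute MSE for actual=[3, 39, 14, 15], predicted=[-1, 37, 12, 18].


Squared errors: (3+ 1)²=16, (39-37)²=4, (14-12)²=4, (15-18)²=9
Sum = 33
MSE = 33/4 = 33/4

33/4


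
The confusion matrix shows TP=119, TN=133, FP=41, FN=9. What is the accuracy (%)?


Accuracy = (TP+TN)/(TP+TN+FP+FN)
= (119+133)/(302)
= 252/302 = 83.44%

83.44%


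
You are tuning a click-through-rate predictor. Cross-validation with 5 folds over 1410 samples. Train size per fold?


Fold size = 1410/5 = 282
Training per fold = 1410 - 282 = 1128

1128


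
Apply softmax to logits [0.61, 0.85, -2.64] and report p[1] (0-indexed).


Exponentials: e^0.61=1.8404, e^0.85=2.3396, e^-2.64=0.0714
Sum = 4.2514
Softmax = [0.4329, 0.5503, 0.0168]
p[1] = 2.3396/4.2514 = 0.5503

0.5503


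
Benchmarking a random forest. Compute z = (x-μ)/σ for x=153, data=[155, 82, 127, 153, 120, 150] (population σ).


μ = 131.1667, σ = 25.6867
z = (153 - 131.1667)/25.6867 = 0.85

0.85


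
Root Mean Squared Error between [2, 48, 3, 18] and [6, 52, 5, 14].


MSE = 52/4 = 13
RMSE = √(52/4) = 3.6056

3.6056


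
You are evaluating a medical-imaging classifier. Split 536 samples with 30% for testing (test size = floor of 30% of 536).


Test = ⌊536·30/100⌋ = 160
Train = 536 - 160 = 376

Train: 376, Test: 160


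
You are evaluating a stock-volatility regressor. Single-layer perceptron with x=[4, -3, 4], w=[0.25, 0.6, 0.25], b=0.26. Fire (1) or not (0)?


z = (4)·(0.25) + (-3)·(0.6) + (4)·(0.25) + 0.26
  = 0.46
step(z) = 1 (z≥0)

1


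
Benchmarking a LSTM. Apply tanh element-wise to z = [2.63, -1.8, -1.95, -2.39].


tanh(2.63) = 0.9897
tanh(-1.8) = -0.9468
tanh(-1.95) = -0.9603
tanh(-2.39) = -0.9833
result = [0.9897, -0.9468, -0.9603, -0.9833]

[0.9897, -0.9468, -0.9603, -0.9833]


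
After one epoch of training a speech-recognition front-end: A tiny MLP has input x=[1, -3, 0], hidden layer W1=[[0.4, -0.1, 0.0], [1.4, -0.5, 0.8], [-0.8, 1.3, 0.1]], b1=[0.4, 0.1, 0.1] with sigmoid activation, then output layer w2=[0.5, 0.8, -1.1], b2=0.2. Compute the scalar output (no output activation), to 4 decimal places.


z1[0] = (0.4)·(1) + (-0.1)·(-3) + (0.0)·(0) + 0.4 = 1.1
z1[1] = (1.4)·(1) + (-0.5)·(-3) + (0.8)·(0) + 0.1 = 3.0
z1[2] = (-0.8)·(1) + (1.3)·(-3) + (0.1)·(0) + 0.1 = -4.6
h = sigmoid(z1) = [0.7503, 0.9526, 0.01]
output = (0.5)·(0.7503) + (0.8)·(0.9526) + (-1.1)·(0.01) + 0.2 = 1.3262

1.3262


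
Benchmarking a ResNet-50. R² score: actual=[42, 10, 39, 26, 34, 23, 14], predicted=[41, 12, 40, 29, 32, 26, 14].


ȳ = 26.8571
SS_res = Σ(y-ŷ)² = 28
SS_tot = Σ(y-ȳ)² = 892.86
R² = 1 - SS_res/SS_tot = 1 - 0.0314 = 0.9686

0.9686


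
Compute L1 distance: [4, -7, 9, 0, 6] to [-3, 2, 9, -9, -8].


d = |4+ 3| + |-7-2| + |9-9| + |0+ 9| + |6+ 8|
  = 7 + 9 + 0 + 9 + 14
  = 39

39


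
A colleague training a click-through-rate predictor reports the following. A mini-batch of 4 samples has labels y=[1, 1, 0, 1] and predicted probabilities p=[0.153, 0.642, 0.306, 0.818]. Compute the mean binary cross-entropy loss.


L[0] = -ln(0.153) = 1.8773
L[1] = -ln(0.642) = 0.4432
L[2] = -ln(1-0.306) = -ln(0.694) = 0.3653
L[3] = -ln(0.818) = 0.2009
mean = (1.8773 + 0.4432 + 0.3653 + 0.2009)/4 = 0.7217

0.7217


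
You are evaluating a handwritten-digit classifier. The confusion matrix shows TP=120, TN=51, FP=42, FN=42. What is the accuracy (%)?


Accuracy = (TP+TN)/(TP+TN+FP+FN)
= (120+51)/(255)
= 171/255 = 67.06%

67.06%


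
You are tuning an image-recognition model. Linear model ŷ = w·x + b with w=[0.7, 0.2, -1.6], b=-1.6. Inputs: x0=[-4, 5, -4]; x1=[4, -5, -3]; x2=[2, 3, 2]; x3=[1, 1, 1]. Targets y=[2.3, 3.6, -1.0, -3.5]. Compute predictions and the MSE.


ŷ0 = (0.7)·(-4) + (0.2)·(5) + (-1.6)·(-4) - 1.6 = 3.0
ŷ1 = (0.7)·(4) + (0.2)·(-5) + (-1.6)·(-3) - 1.6 = 5.0
ŷ2 = (0.7)·(2) + (0.2)·(3) + (-1.6)·(2) - 1.6 = -2.8
ŷ3 = (0.7)·(1) + (0.2)·(1) + (-1.6)·(1) - 1.6 = -2.3
errors² = [0.49, 1.96, 3.24, 1.44]
MSE = 7.1300/4 = 1.7825

1.7825


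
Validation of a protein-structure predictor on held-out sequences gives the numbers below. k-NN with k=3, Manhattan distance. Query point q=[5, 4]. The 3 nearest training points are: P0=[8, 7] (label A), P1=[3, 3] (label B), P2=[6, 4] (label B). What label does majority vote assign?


d(q,P0) = 6  (label A)
d(q,P1) = 3  (label B)
d(q,P2) = 1  (label B)
Votes: A=1, B=2
Majority → B

B


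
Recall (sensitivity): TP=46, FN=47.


Recall = TP/(TP+FN)
= 46/(46+47)
= 46/93 = 49.46%

49.46%


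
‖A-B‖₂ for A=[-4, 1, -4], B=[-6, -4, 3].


d = √((-4+ 6)² + (1+ 4)² + (-4-3)²)
  = √(4 + 25 + 49)
  = √78 = 8.8318

8.8318


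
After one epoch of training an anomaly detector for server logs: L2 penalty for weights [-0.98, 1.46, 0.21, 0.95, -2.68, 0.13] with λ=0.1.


‖w‖₂² = (-0.98)² + (1.46)² + (0.21)² + (0.95)² + (-2.68)² + (0.13)²
     = 0.9604 + 2.1316 + 0.0441 + 0.9025 + 7.1824 + 0.0169
     = 11.2379
λ·‖w‖₂² = 0.1·11.2379 = 1.12379

1.12379


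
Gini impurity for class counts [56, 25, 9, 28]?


Probabilities: [56/118, 25/118, 9/118, 28/118] ≈ [0.4746, 0.2119, 0.0763, 0.2373]
Σpᵢ² = (3136 + 625 + 81 + 784)/118² = 4626/13924
Gini = 1 - Σpᵢ² = 1 - 4626/13924 = 0.6678

0.6678


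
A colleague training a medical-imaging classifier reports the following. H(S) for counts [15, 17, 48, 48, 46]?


Probabilities: [15/174, 17/174, 48/174, 48/174, 46/174] ≈ [0.0862, 0.0977, 0.2759, 0.2759, 0.2644]
H = -((15/174)·log₂(15/174) + (17/174)·log₂(17/174) + (48/174)·log₂(48/174) + (48/174)·log₂(48/174) + (46/174)·log₂(46/174))
  = 2.1652 bits

2.1652 bits


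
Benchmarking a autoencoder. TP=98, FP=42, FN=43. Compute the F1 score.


Precision = 98/140 = 0.7
Recall = 98/141 = 0.695
F1 = 2·P·R/(P+R) = 2·TP/(2·TP+FP+FN) = 196/(196+42+43) = 196/281 = 0.6975

0.6975


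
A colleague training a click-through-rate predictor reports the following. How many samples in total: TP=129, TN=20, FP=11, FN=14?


Total = TP + TN + FP + FN
= 129 + 20 + 11 + 14
= 174
(Predicted positive: 140, predicted negative: 34)

174


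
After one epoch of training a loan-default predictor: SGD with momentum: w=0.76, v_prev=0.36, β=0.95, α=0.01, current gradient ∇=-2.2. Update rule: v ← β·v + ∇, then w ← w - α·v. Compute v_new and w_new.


v_new = 0.95·0.36 - 2.2 = 0.342 - 2.2 = -1.858
w_new = 0.76 - 0.01·-1.858 = 0.76 + 0.01858 = 0.77858

v_new=-1.858, w_new=0.77858


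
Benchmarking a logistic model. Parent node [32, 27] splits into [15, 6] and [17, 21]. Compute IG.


Parent = [32, 27], H_parent = 0.9948
H_left = 0.8631 (n=21), H_right = 0.992 (n=38)
H_children = (21/59)·0.8631 + (38/59)·0.992 = 0.9461
IG = 0.9948 - 0.9461 = 0.0487

0.0487


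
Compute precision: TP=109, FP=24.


Precision = TP/(TP+FP)
= 109/(109+24)
= 109/133 = 81.95%

81.95%


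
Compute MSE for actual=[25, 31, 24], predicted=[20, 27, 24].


Squared errors: (25-20)²=25, (31-27)²=16, (24-24)²=0
Sum = 41
MSE = 41/3 = 41/3

41/3


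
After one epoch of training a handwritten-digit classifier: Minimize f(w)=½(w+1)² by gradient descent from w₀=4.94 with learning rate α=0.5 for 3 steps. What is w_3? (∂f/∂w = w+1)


step 1: grad = 4.94+1 = 5.94; w = 4.94 - 0.5·(5.94) = 1.97
step 2: grad = 1.97+1 = 2.97; w = 1.97 - 0.5·(2.97) = 0.485
step 3: grad = 0.485+1 = 1.485; w = 0.485 - 0.5·(1.485) = -0.2575

-0.2575


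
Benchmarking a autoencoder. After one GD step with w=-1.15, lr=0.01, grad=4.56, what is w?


w_new = w - α·∇
= -1.15 - 0.01·4.56
= -1.15 - 0.0456
= -1.1956

-1.1956


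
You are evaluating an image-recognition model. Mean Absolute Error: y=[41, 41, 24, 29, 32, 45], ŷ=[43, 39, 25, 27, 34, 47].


Absolute errors: |41-43|=2, |41-39|=2, |24-25|=1, |29-27|=2, |32-34|=2, |45-47|=2
Sum = 11
MAE = 11/6 = 11/6

11/6


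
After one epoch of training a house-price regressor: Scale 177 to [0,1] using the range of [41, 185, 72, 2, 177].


min=2, max=185
(177-2)/(185-2) = 175/183 = 0.9563

0.9563


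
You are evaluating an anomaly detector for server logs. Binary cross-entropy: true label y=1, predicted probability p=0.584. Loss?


BCE = -[y·ln(p) + (1-y)·ln(1-p)]
= -1·ln(0.584) - 0
= -ln(0.584) = 0.5379

0.5379


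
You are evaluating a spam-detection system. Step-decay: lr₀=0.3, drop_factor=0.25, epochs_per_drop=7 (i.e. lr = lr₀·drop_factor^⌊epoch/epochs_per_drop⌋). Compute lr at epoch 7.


n_drops = ⌊7/7⌋ = 1
lr = 0.3·0.25^1 = 0.3·0.25 = 0.075

0.075


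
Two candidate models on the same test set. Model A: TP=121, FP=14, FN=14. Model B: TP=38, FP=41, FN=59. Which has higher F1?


Model A: P=121/135=0.8963, R=121/135=0.8963, F1=2PR/(P+R)=2TP/(2TP+FP+FN)=242/270=0.8963
Model B: P=38/79=0.481, R=38/97=0.3918, F1=2PR/(P+R)=2TP/(2TP+FP+FN)=76/176=0.4318
0.8963 > 0.4318 → Model A

Model A


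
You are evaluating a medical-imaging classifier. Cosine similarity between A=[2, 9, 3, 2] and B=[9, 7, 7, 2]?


A·B = 2·9 + 9·7 + 3·7 + 2·2 = 106
‖A‖ = √98 = 9.8995, ‖B‖ = √183 = 13.5277
cos = 106/(√98·√183) = 106/√17934 = 0.7915

0.7915


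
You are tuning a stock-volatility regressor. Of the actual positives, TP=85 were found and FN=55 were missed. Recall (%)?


Recall = TP/(TP+FN)
= 85/(85+55)
= 85/140 = 60.71%

60.71%


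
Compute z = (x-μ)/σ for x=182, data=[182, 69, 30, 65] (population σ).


μ = 86.5, σ = 57.1861
z = (182 - 86.5)/57.1861 = 1.67

1.67


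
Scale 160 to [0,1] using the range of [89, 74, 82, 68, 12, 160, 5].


min=5, max=160
(160-5)/(160-5) = 155/155 = 1.0

1.0


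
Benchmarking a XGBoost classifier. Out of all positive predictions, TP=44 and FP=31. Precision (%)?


Precision = TP/(TP+FP)
= 44/(44+31)
= 44/75 = 58.67%

58.67%


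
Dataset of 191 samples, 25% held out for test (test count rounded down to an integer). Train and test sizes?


Test = ⌊191·25/100⌋ = 47
Train = 191 - 47 = 144

Train: 144, Test: 47


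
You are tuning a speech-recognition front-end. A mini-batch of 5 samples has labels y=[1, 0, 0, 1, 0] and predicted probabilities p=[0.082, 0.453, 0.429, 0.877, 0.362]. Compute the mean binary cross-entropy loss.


L[0] = -ln(0.082) = 2.501
L[1] = -ln(1-0.453) = -ln(0.547) = 0.6033
L[2] = -ln(1-0.429) = -ln(0.571) = 0.5604
L[3] = -ln(0.877) = 0.1312
L[4] = -ln(1-0.362) = -ln(0.638) = 0.4494
mean = (2.501 + 0.6033 + 0.5604 + 0.1312 + 0.4494)/5 = 0.8491

0.8491


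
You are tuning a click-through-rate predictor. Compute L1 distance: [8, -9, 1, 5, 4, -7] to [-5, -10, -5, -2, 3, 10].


d = |8+ 5| + |-9+ 10| + |1+ 5| + |5+ 2| + |4-3| + |-7-10|
  = 13 + 1 + 6 + 7 + 1 + 17
  = 45

45


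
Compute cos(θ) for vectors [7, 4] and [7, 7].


A·B = 7·7 + 4·7 = 77
‖A‖ = √65 = 8.0623, ‖B‖ = √98 = 9.8995
cos = 77/(√65·√98) = 77/√6370 = 0.9648

0.9648


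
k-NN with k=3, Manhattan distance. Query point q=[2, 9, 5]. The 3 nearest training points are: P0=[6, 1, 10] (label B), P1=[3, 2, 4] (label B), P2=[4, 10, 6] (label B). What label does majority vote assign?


d(q,P0) = 17  (label B)
d(q,P1) = 9  (label B)
d(q,P2) = 4  (label B)
Votes: A=0, B=3
Majority → B

B


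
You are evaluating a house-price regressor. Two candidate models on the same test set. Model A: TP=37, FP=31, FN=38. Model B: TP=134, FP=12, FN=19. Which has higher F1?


Model A: P=37/68=0.5441, R=37/75=0.4933, F1=2PR/(P+R)=2TP/(2TP+FP+FN)=74/143=0.5175
Model B: P=134/146=0.9178, R=134/153=0.8758, F1=2PR/(P+R)=2TP/(2TP+FP+FN)=268/299=0.8963
0.5175 < 0.8963 → Model B

Model B


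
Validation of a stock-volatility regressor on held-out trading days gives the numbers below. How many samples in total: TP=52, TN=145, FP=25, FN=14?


Total = TP + TN + FP + FN
= 52 + 145 + 25 + 14
= 236
(Predicted positive: 77, predicted negative: 159)

236


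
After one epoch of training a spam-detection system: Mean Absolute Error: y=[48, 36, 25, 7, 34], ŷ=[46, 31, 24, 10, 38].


Absolute errors: |48-46|=2, |36-31|=5, |25-24|=1, |7-10|=3, |34-38|=4
Sum = 15
MAE = 15/5 = 3

3


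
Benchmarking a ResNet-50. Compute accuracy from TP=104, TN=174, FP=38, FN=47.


Accuracy = (TP+TN)/(TP+TN+FP+FN)
= (104+174)/(363)
= 278/363 = 76.58%

76.58%


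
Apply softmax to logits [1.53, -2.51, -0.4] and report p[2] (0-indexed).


Exponentials: e^1.53=4.6182, e^-2.51=0.0813, e^-0.4=0.6703
Sum = 5.3698
Softmax = [0.86, 0.0151, 0.1248]
p[2] = 0.6703/5.3698 = 0.1248

0.1248


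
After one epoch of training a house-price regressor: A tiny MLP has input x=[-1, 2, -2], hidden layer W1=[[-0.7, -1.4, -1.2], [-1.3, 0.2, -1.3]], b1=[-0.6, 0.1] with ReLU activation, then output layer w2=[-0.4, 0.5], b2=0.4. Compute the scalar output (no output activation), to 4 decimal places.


z1[0] = (-0.7)·(-1) + (-1.4)·(2) + (-1.2)·(-2) - 0.6 = -0.3
z1[1] = (-1.3)·(-1) + (0.2)·(2) + (-1.3)·(-2) + 0.1 = 4.4
h = ReLU(z1) = [0.0, 4.4]
output = (-0.4)·(0.0) + (0.5)·(4.4) + 0.4 = 2.6

2.6


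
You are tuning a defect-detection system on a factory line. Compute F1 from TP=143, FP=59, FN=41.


Precision = 143/202 = 0.7079
Recall = 143/184 = 0.7772
F1 = 2·P·R/(P+R) = 2·TP/(2·TP+FP+FN) = 286/(286+59+41) = 286/386 = 0.7409

0.7409


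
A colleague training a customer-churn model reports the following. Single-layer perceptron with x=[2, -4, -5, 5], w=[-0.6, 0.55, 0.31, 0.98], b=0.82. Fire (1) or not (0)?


z = (2)·(-0.6) + (-4)·(0.55) + (-5)·(0.31) + (5)·(0.98) + 0.82
  = 0.77
step(z) = 1 (z≥0)

1


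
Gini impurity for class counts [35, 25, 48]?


Probabilities: [35/108, 25/108, 48/108] ≈ [0.3241, 0.2315, 0.4444]
Σpᵢ² = (1225 + 625 + 2304)/108² = 4154/11664
Gini = 1 - Σpᵢ² = 1 - 4154/11664 = 0.6439

0.6439


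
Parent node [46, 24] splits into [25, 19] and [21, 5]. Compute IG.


Parent = [46, 24], H_parent = 0.9275
H_left = 0.9865 (n=44), H_right = 0.7063 (n=26)
H_children = (44/70)·0.9865 + (26/70)·0.7063 = 0.8824
IG = 0.9275 - 0.8824 = 0.0451

0.0451


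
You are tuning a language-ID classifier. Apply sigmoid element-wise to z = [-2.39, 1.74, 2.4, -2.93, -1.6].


σ(-2.39) = 1/(1+e^2.39) = 0.0839
σ(1.74) = 1/(1+e^-1.74) = 0.8507
σ(2.4) = 1/(1+e^-2.4) = 0.9168
σ(-2.93) = 1/(1+e^2.93) = 0.0507
σ(-1.6) = 1/(1+e^1.6) = 0.168
result = [0.0839, 0.8507, 0.9168, 0.0507, 0.168]

[0.0839, 0.8507, 0.9168, 0.0507, 0.168]


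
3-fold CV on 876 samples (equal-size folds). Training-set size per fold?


Fold size = 876/3 = 292
Training per fold = 876 - 292 = 584

584


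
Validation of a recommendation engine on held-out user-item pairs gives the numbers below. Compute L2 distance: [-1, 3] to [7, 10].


d = √((-1-7)² + (3-10)²)
  = √(64 + 49)
  = √113 = 10.6301

10.6301


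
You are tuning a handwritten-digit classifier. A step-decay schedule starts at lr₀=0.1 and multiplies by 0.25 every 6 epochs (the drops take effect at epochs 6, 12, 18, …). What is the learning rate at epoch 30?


n_drops = ⌊30/6⌋ = 5
lr = 0.1·0.25^5 = 0.1·0.0009765625 = 0.00009765625

0.00009765625


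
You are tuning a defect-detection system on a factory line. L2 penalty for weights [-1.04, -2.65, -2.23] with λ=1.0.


‖w‖₂² = (-1.04)² + (-2.65)² + (-2.23)²
     = 1.0816 + 7.0225 + 4.9729
     = 13.077
λ·‖w‖₂² = 1.0·13.077 = 13.077

13.077


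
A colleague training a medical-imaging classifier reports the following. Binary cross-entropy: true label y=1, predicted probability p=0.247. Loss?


BCE = -[y·ln(p) + (1-y)·ln(1-p)]
= -1·ln(0.247) - 0
= -ln(0.247) = 1.3984

1.3984


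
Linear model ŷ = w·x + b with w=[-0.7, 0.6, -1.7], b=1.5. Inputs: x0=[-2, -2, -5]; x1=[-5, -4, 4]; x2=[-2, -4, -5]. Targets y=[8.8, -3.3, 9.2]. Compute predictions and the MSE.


ŷ0 = (-0.7)·(-2) + (0.6)·(-2) + (-1.7)·(-5) + 1.5 = 10.2
ŷ1 = (-0.7)·(-5) + (0.6)·(-4) + (-1.7)·(4) + 1.5 = -4.2
ŷ2 = (-0.7)·(-2) + (0.6)·(-4) + (-1.7)·(-5) + 1.5 = 9.0
errors² = [1.96, 0.81, 0.04]
MSE = 2.8100/3 = 0.9367

0.9367


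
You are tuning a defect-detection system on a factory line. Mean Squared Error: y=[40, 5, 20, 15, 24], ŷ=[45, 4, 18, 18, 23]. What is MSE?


Squared errors: (40-45)²=25, (5-4)²=1, (20-18)²=4, (15-18)²=9, (24-23)²=1
Sum = 40
MSE = 40/5 = 8

8


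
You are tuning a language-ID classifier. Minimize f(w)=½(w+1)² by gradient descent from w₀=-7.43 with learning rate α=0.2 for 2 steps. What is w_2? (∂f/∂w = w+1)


step 1: grad = -7.43+1 = -6.43; w = -7.43 - 0.2·(-6.43) = -6.144
step 2: grad = -6.144+1 = -5.144; w = -6.144 - 0.2·(-5.144) = -5.1152

-5.1152


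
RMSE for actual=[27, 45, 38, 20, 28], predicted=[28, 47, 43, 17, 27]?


MSE = 40/5 = 8
RMSE = √(40/5) = 2.8284

2.8284


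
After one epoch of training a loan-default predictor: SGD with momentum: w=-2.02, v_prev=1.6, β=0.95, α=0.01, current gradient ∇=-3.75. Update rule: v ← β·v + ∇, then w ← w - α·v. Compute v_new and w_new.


v_new = 0.95·1.6 - 3.75 = 1.52 - 3.75 = -2.23
w_new = -2.02 - 0.01·-2.23 = -2.02 + 0.0223 = -1.9977

v_new=-2.23, w_new=-1.9977


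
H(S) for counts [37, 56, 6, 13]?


Probabilities: [37/112, 56/112, 6/112, 13/112] ≈ [0.3304, 0.5, 0.0536, 0.1161]
H = -((37/112)·log₂(37/112) + (56/112)·log₂(56/112) + (6/112)·log₂(6/112) + (13/112)·log₂(13/112))
  = 1.6147 bits

1.6147 bits


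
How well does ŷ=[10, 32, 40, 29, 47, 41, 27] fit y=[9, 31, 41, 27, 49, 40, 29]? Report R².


ȳ = 32.2857
SS_res = Σ(y-ŷ)² = 16
SS_tot = Σ(y-ȳ)² = 997.43
R² = 1 - SS_res/SS_tot = 1 - 0.016 = 0.984

0.984


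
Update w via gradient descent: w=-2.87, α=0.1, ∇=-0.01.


w_new = w - α·∇
= -2.87 - 0.1·-0.01
= -2.87 + 0.001
= -2.869

-2.869


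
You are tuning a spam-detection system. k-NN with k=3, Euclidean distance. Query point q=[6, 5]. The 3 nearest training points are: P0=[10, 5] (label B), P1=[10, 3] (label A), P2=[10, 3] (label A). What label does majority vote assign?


d(q,P0) = 4.0  (label B)
d(q,P1) = 4.4721  (label A)
d(q,P2) = 4.4721  (label A)
Votes: A=2, B=1
Majority → A

A


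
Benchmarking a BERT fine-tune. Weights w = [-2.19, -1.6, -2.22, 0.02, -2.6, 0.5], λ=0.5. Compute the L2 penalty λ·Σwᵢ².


‖w‖₂² = (-2.19)² + (-1.6)² + (-2.22)² + (0.02)² + (-2.6)² + (0.5)²
     = 4.7961 + 2.56 + 4.9284 + 0.0004 + 6.76 + 0.25
     = 19.2949
λ·‖w‖₂² = 0.5·19.2949 = 9.64745

9.64745


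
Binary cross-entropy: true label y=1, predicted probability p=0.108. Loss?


BCE = -[y·ln(p) + (1-y)·ln(1-p)]
= -1·ln(0.108) - 0
= -ln(0.108) = 2.2256

2.2256


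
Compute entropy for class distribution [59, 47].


Probabilities: [59/106, 47/106] ≈ [0.5566, 0.4434]
H = -((59/106)·log₂(59/106) + (47/106)·log₂(47/106))
  = 0.9907 bits

0.9907 bits


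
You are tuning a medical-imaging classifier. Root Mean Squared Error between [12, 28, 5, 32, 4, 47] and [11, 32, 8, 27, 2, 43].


MSE = 71/6 = 11.8333
RMSE = √(71/6) = 3.44

3.44


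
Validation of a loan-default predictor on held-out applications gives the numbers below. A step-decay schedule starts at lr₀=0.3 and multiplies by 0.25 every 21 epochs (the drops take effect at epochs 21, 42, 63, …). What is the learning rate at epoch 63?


n_drops = ⌊63/21⌋ = 3
lr = 0.3·0.25^3 = 0.3·0.015625 = 0.0046875

0.0046875


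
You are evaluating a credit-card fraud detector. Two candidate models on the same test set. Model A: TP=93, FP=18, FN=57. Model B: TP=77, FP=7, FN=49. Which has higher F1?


Model A: P=93/111=0.8378, R=93/150=0.62, F1=2PR/(P+R)=2TP/(2TP+FP+FN)=186/261=0.7126
Model B: P=77/84=0.9167, R=77/126=0.6111, F1=2PR/(P+R)=2TP/(2TP+FP+FN)=154/210=0.7333
0.7126 < 0.7333 → Model B

Model B


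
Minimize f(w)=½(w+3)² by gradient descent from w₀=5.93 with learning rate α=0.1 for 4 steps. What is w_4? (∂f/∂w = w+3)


step 1: grad = 5.93+3 = 8.93; w = 5.93 - 0.1·(8.93) = 5.037
step 2: grad = 5.037+3 = 8.037; w = 5.037 - 0.1·(8.037) = 4.2333
step 3: grad = 4.2333+3 = 7.2333; w = 4.2333 - 0.1·(7.2333) = 3.50997
step 4: grad = 3.50997+3 = 6.50997; w = 3.50997 - 0.1·(6.50997) = 2.858973

2.858973


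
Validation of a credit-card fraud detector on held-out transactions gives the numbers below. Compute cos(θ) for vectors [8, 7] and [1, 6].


A·B = 8·1 + 7·6 = 50
‖A‖ = √113 = 10.6301, ‖B‖ = √37 = 6.0828
cos = 50/(√113·√37) = 50/√4181 = 0.7733

0.7733


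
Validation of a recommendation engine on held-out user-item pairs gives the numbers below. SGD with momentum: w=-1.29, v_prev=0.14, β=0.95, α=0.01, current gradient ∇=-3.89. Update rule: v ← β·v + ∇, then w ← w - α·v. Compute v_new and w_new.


v_new = 0.95·0.14 - 3.89 = 0.133 - 3.89 = -3.757
w_new = -1.29 - 0.01·-3.757 = -1.29 + 0.03757 = -1.25243

v_new=-3.757, w_new=-1.25243


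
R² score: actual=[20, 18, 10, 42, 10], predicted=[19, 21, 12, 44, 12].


ȳ = 20
SS_res = Σ(y-ŷ)² = 22
SS_tot = Σ(y-ȳ)² = 688
R² = 1 - SS_res/SS_tot = 1 - 0.032 = 0.968

0.968


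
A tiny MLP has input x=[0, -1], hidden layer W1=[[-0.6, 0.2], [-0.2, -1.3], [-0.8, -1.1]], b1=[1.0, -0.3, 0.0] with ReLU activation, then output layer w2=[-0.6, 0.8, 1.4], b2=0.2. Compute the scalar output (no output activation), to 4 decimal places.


z1[0] = (-0.6)·(0) + (0.2)·(-1) + 1.0 = 0.8
z1[1] = (-0.2)·(0) + (-1.3)·(-1) - 0.3 = 1.0
z1[2] = (-0.8)·(0) + (-1.1)·(-1) + 0.0 = 1.1
h = ReLU(z1) = [0.8, 1.0, 1.1]
output = (-0.6)·(0.8) + (0.8)·(1.0) + (1.4)·(1.1) + 0.2 = 2.06

2.06


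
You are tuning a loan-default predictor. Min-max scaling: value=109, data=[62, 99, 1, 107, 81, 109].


min=1, max=109
(109-1)/(109-1) = 108/108 = 1.0

1.0


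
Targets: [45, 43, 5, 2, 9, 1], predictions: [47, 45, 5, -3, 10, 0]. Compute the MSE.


Squared errors: (45-47)²=4, (43-45)²=4, (5-5)²=0, (2+ 3)²=25, (9-10)²=1, (1-0)²=1
Sum = 35
MSE = 35/6 = 35/6

35/6


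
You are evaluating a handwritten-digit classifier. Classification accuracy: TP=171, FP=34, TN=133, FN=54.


Accuracy = (TP+TN)/(TP+TN+FP+FN)
= (171+133)/(392)
= 304/392 = 77.55%

77.55%


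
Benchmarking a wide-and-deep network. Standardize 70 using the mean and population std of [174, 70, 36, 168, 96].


μ = 108.8, σ = 54.2675
z = (70 - 108.8)/54.2675 = -0.715

-0.715


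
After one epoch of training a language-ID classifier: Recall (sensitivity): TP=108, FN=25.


Recall = TP/(TP+FN)
= 108/(108+25)
= 108/133 = 81.2%

81.2%


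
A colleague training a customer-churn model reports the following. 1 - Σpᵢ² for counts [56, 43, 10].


Probabilities: [56/109, 43/109, 10/109] ≈ [0.5138, 0.3945, 0.0917]
Σpᵢ² = (3136 + 1849 + 100)/109² = 5085/11881
Gini = 1 - Σpᵢ² = 1 - 5085/11881 = 0.572

0.572


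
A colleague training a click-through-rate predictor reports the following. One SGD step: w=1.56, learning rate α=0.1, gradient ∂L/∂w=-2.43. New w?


w_new = w - α·∇
= 1.56 - 0.1·-2.43
= 1.56 + 0.243
= 1.803

1.803


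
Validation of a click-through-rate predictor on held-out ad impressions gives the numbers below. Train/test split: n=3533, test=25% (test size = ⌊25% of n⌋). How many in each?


Test = ⌊3533·25/100⌋ = 883
Train = 3533 - 883 = 2650

Train: 2650, Test: 883


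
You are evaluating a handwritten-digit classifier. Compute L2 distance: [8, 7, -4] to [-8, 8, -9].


d = √((8+ 8)² + (7-8)² + (-4+ 9)²)
  = √(256 + 1 + 25)
  = √282 = 16.7929

16.7929


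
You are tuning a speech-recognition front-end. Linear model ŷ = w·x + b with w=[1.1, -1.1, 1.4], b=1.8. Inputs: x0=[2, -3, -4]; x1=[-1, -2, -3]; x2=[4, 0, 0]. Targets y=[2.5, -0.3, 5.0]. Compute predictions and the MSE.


ŷ0 = (1.1)·(2) + (-1.1)·(-3) + (1.4)·(-4) + 1.8 = 1.7
ŷ1 = (1.1)·(-1) + (-1.1)·(-2) + (1.4)·(-3) + 1.8 = -1.3
ŷ2 = (1.1)·(4) + (-1.1)·(0) + (1.4)·(0) + 1.8 = 6.2
errors² = [0.64, 1.0, 1.44]
MSE = 3.0800/3 = 1.0267

1.0267


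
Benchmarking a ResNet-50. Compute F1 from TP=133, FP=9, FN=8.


Precision = 133/142 = 0.9366
Recall = 133/141 = 0.9433
F1 = 2·P·R/(P+R) = 2·TP/(2·TP+FP+FN) = 266/(266+9+8) = 266/283 = 0.9399

0.9399


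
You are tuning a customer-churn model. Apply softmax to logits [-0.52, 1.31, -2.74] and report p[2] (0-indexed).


Exponentials: e^-0.52=0.5945, e^1.31=3.7062, e^-2.74=0.0646
Sum = 4.3653
Softmax = [0.1362, 0.849, 0.0148]
p[2] = 0.0646/4.3653 = 0.0148

0.0148


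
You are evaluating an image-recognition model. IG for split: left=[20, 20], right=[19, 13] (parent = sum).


Parent = [39, 33], H_parent = 0.995
H_left = 1 (n=40), H_right = 0.9745 (n=32)
H_children = (40/72)·1 + (32/72)·0.9745 = 0.9887
IG = 0.995 - 0.9887 = 0.0063

0.0063


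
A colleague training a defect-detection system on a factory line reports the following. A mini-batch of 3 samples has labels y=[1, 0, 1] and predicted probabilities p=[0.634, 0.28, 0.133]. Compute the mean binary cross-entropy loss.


L[0] = -ln(0.634) = 0.4557
L[1] = -ln(1-0.28) = -ln(0.72) = 0.3285
L[2] = -ln(0.133) = 2.0174
mean = (0.4557 + 0.3285 + 2.0174)/3 = 0.9339

0.9339


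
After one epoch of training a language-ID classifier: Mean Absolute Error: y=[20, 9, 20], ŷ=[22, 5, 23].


Absolute errors: |20-22|=2, |9-5|=4, |20-23|=3
Sum = 9
MAE = 9/3 = 3

3


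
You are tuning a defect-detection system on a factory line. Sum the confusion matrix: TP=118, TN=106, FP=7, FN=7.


Total = TP + TN + FP + FN
= 118 + 106 + 7 + 7
= 238
(Predicted positive: 125, predicted negative: 113)

238


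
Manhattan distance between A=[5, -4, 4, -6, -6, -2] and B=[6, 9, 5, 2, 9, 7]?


d = |5-6| + |-4-9| + |4-5| + |-6-2| + |-6-9| + |-2-7|
  = 1 + 13 + 1 + 8 + 15 + 9
  = 47

47


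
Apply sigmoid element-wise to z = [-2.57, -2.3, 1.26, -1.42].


σ(-2.57) = 1/(1+e^2.57) = 0.0711
σ(-2.3) = 1/(1+e^2.3) = 0.0911
σ(1.26) = 1/(1+e^-1.26) = 0.779
σ(-1.42) = 1/(1+e^1.42) = 0.1947
result = [0.0711, 0.0911, 0.779, 0.1947]

[0.0711, 0.0911, 0.779, 0.1947]


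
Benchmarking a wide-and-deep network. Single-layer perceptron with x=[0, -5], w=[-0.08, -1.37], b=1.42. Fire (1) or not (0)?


z = (0)·(-0.08) + (-5)·(-1.37) + 1.42
  = 8.27
step(z) = 1 (z≥0)

1


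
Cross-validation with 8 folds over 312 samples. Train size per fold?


Fold size = 312/8 = 39
Training per fold = 312 - 39 = 273

273


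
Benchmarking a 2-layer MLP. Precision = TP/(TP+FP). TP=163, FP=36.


Precision = TP/(TP+FP)
= 163/(163+36)
= 163/199 = 81.91%

81.91%


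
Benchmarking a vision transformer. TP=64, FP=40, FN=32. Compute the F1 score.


Precision = 64/104 = 0.6154
Recall = 64/96 = 0.6667
F1 = 2·P·R/(P+R) = 2·TP/(2·TP+FP+FN) = 128/(128+40+32) = 128/200 = 0.64

0.64


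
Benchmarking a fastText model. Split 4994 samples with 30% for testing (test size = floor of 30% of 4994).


Test = ⌊4994·30/100⌋ = 1498
Train = 4994 - 1498 = 3496

Train: 3496, Test: 1498


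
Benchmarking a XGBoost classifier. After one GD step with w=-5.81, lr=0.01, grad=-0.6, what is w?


w_new = w - α·∇
= -5.81 - 0.01·-0.6
= -5.81 + 0.006
= -5.804

-5.804


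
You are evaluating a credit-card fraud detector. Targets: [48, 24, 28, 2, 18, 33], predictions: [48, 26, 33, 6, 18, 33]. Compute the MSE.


Squared errors: (48-48)²=0, (24-26)²=4, (28-33)²=25, (2-6)²=16, (18-18)²=0, (33-33)²=0
Sum = 45
MSE = 45/6 = 15/2

15/2


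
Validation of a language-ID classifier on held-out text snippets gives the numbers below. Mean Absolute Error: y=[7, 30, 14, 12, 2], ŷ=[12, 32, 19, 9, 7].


Absolute errors: |7-12|=5, |30-32|=2, |14-19|=5, |12-9|=3, |2-7|=5
Sum = 20
MAE = 20/5 = 4

4


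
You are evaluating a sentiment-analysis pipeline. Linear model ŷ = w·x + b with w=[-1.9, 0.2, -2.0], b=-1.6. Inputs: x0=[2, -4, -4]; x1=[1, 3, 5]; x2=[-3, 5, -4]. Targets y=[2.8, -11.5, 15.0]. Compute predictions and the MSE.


ŷ0 = (-1.9)·(2) + (0.2)·(-4) + (-2.0)·(-4) - 1.6 = 1.8
ŷ1 = (-1.9)·(1) + (0.2)·(3) + (-2.0)·(5) - 1.6 = -12.9
ŷ2 = (-1.9)·(-3) + (0.2)·(5) + (-2.0)·(-4) - 1.6 = 13.1
errors² = [1.0, 1.96, 3.61]
MSE = 6.5700/3 = 2.19

2.19


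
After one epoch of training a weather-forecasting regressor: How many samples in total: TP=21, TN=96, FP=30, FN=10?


Total = TP + TN + FP + FN
= 21 + 96 + 30 + 10
= 157
(Predicted positive: 51, predicted negative: 106)

157


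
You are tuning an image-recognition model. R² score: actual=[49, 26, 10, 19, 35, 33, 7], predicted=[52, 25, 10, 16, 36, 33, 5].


ȳ = 25.5714
SS_res = Σ(y-ŷ)² = 24
SS_tot = Σ(y-ȳ)² = 1323.71
R² = 1 - SS_res/SS_tot = 1 - 0.0181 = 0.9819

0.9819


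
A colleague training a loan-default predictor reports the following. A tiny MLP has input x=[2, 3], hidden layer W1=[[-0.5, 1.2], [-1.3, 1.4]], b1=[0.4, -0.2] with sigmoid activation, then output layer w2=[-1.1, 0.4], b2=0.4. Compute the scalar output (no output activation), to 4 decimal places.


z1[0] = (-0.5)·(2) + (1.2)·(3) + 0.4 = 3.0
z1[1] = (-1.3)·(2) + (1.4)·(3) - 0.2 = 1.4
h = sigmoid(z1) = [0.9526, 0.8022]
output = (-1.1)·(0.9526) + (0.4)·(0.8022) + 0.4 = -0.327

-0.327


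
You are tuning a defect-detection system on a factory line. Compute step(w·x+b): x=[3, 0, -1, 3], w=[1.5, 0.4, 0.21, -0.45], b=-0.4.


z = (3)·(1.5) + (0)·(0.4) + (-1)·(0.21) + (3)·(-0.45) - 0.4
  = 2.54
step(z) = 1 (z≥0)

1


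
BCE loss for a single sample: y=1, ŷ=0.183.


BCE = -[y·ln(p) + (1-y)·ln(1-p)]
= -1·ln(0.183) - 0
= -ln(0.183) = 1.6983

1.6983


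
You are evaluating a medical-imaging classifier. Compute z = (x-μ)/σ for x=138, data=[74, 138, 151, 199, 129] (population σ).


μ = 138.2, σ = 40.1667
z = (138 - 138.2)/40.1667 = -0.005

-0.005


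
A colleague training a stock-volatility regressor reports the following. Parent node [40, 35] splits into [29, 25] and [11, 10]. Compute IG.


Parent = [40, 35], H_parent = 0.9968
H_left = 0.996 (n=54), H_right = 0.9984 (n=21)
H_children = (54/75)·0.996 + (21/75)·0.9984 = 0.9967
IG = 0.9968 - 0.9967 = 0.0001

0.0001


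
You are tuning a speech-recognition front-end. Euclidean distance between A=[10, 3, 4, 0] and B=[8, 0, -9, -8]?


d = √((10-8)² + (3-0)² + (4+ 9)² + (0+ 8)²)
  = √(4 + 9 + 169 + 64)
  = √246 = 15.6844

15.6844


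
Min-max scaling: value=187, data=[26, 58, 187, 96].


min=26, max=187
(187-26)/(187-26) = 161/161 = 1.0

1.0


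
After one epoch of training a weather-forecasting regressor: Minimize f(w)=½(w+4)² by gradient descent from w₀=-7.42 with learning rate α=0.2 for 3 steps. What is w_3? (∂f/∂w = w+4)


step 1: grad = -7.42+4 = -3.42; w = -7.42 - 0.2·(-3.42) = -6.736
step 2: grad = -6.736+4 = -2.736; w = -6.736 - 0.2·(-2.736) = -6.1888
step 3: grad = -6.1888+4 = -2.1888; w = -6.1888 - 0.2·(-2.1888) = -5.75104

-5.75104


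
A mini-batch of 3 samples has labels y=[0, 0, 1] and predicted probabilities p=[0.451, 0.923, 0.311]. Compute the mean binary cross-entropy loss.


L[0] = -ln(1-0.451) = -ln(0.549) = 0.5997
L[1] = -ln(1-0.923) = -ln(0.077) = 2.5639
L[2] = -ln(0.311) = 1.168
mean = (0.5997 + 2.5639 + 1.168)/3 = 1.4439

1.4439


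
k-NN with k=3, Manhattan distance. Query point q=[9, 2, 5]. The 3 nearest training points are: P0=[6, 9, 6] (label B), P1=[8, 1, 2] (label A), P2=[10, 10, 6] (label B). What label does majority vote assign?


d(q,P0) = 11  (label B)
d(q,P1) = 5  (label A)
d(q,P2) = 10  (label B)
Votes: A=1, B=2
Majority → B

B


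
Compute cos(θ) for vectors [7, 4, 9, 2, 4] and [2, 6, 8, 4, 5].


A·B = 7·2 + 4·6 + 9·8 + 2·4 + 4·5 = 138
‖A‖ = √166 = 12.8841, ‖B‖ = √145 = 12.0416
cos = 138/(√166·√145) = 138/√24070 = 0.8895

0.8895


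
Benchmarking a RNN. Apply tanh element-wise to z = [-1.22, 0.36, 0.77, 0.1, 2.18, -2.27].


tanh(-1.22) = -0.8397
tanh(0.36) = 0.3452
tanh(0.77) = 0.6469
tanh(0.1) = 0.0997
tanh(2.18) = 0.9748
tanh(-2.27) = -0.9789
result = [-0.8397, 0.3452, 0.6469, 0.0997, 0.9748, -0.9789]

[-0.8397, 0.3452, 0.6469, 0.0997, 0.9748, -0.9789]


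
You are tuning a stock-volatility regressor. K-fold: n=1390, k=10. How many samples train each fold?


Fold size = 1390/10 = 139
Training per fold = 1390 - 139 = 1251

1251


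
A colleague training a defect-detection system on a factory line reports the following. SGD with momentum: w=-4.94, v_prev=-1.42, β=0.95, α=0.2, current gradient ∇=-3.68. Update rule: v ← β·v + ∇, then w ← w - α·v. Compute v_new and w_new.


v_new = 0.95·-1.42 - 3.68 = -1.349 - 3.68 = -5.029
w_new = -4.94 - 0.2·-5.029 = -4.94 + 1.0058 = -3.9342

v_new=-5.029, w_new=-3.9342


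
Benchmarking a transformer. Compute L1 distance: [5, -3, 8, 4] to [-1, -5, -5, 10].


d = |5+ 1| + |-3+ 5| + |8+ 5| + |4-10|
  = 6 + 2 + 13 + 6
  = 27

27


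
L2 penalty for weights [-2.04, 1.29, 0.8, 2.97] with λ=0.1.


‖w‖₂² = (-2.04)² + (1.29)² + (0.8)² + (2.97)²
     = 4.1616 + 1.6641 + 0.64 + 8.8209
     = 15.2866
λ·‖w‖₂² = 0.1·15.2866 = 1.52866

1.52866


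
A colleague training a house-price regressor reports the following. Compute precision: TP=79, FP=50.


Precision = TP/(TP+FP)
= 79/(79+50)
= 79/129 = 61.24%

61.24%


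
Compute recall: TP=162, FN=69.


Recall = TP/(TP+FN)
= 162/(162+69)
= 162/231 = 70.13%

70.13%


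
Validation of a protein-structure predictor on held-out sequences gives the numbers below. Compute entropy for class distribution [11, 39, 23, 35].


Probabilities: [11/108, 39/108, 23/108, 35/108] ≈ [0.1019, 0.3611, 0.213, 0.3241]
H = -((11/108)·log₂(11/108) + (39/108)·log₂(39/108) + (23/108)·log₂(23/108) + (35/108)·log₂(35/108))
  = 1.8683 bits

1.8683 bits


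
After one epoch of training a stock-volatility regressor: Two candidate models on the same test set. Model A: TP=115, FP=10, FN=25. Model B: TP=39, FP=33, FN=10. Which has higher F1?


Model A: P=115/125=0.92, R=115/140=0.8214, F1=2PR/(P+R)=2TP/(2TP+FP+FN)=230/265=0.8679
Model B: P=39/72=0.5417, R=39/49=0.7959, F1=2PR/(P+R)=2TP/(2TP+FP+FN)=78/121=0.6446
0.8679 > 0.6446 → Model A

Model A


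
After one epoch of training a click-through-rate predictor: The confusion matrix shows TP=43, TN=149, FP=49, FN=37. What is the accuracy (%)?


Accuracy = (TP+TN)/(TP+TN+FP+FN)
= (43+149)/(278)
= 192/278 = 69.06%

69.06%
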